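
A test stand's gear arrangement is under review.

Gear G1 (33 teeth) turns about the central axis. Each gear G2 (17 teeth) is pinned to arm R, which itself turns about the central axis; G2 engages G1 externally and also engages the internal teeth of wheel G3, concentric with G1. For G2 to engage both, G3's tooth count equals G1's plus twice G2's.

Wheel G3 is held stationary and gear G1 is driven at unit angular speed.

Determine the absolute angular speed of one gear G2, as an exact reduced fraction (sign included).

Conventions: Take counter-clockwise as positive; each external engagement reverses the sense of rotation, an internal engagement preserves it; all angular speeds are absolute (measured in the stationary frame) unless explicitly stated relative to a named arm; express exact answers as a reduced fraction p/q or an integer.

topology: planetary set — G1 33T / G2 17T / G3 67T, arm = carrier (Willis)
ring teeth: 33 + 2·17 = 67
33(ω_sun−ω_arm) = −67(ω_ring−ω_arm),  ω_ring = 0, ω_sun = 1
33(1−ω_arm) = −67(0−ω_arm)  ⇒  100·ω_arm = 33  ⇒  ω_arm = 33/100
sun–planet mesh: 33·(1−33/100) = −17·(ω_p−ω_arm)  ⇒  ω_p−ω_arm = -2211/1700
ω_p = 33/100 − 2211/1700 = -33/34
exact speed ratio = -33/34

-33/34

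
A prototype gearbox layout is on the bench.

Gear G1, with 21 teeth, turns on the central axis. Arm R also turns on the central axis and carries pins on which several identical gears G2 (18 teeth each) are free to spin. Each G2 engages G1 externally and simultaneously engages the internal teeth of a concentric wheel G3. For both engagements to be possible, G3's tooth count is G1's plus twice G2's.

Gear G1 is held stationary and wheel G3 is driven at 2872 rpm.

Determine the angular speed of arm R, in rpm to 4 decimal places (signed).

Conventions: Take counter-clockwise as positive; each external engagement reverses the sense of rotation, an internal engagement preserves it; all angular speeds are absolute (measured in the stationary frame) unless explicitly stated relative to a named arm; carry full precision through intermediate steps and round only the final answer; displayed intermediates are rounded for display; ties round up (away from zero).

planetary set (21T centre, 18T on arm, 57T internal) — Willis relation
normalise by the input: solve with ω_ring = 1, then scale by 2872 rpm
ring teeth: 21 + 2·18 = 57
21(ω_sun−ω_arm) = −57(ω_ring−ω_arm),  ω_sun = 0, ω_ring = 1
21(0−ω_arm) = −57(1−ω_arm)  ⇒  78·ω_arm = 57  ⇒  ω_arm = 19/26
scale: ω_arm = 19/26 × 2872 rpm = +2098.7692 rpm

+2098.7692 rpm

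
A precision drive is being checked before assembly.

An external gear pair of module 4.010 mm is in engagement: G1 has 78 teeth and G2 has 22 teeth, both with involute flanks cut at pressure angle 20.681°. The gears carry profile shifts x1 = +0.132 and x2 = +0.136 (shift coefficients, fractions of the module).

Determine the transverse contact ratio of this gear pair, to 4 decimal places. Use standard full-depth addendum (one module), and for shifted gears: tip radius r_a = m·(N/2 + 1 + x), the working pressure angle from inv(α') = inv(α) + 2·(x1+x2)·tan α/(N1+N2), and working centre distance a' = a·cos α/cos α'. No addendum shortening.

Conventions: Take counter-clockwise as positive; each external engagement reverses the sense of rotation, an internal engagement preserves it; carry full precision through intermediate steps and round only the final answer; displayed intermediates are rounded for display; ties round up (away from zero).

1.6174

recognized (one external pair, fixed centres): single-mesh tooth geometry, m = 4.010, N1 = 78, N2 = 22
base radii: r_b1 = 146.312415, r_b2 = 41.267604
tip radii: r_a1 = 160.929320, r_a2 = 48.665360
inv(α') = inv(20.681°) + 2·(+0.132+0.136)·tan α/(78+22) = 0.01856140  ⇒  α' = 21.46179°
a' = a·cos α / cos α' = 200.5000·cos 20.681°/cos 21.46179° = 201.555516
action lengths: √(r_a1²−r_b1²) = 67.014350, √(r_a2²−r_b2²) = 25.793451
base pitch p_b = π·m·cos α = 11.786000
CR = (67.014350 + 25.793451 − 201.555516·sin 21.46179°)/11.786000 = 1.617389
contact ratio ≈ 1.6174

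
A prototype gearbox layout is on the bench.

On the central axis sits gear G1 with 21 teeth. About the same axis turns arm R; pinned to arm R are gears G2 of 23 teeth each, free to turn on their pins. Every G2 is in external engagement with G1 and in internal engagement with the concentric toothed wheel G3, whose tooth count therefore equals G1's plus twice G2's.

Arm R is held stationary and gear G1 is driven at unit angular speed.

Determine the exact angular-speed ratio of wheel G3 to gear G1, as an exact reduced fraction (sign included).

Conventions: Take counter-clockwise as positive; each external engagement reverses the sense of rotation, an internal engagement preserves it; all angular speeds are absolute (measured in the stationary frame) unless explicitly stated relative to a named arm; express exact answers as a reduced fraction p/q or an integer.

class = planetary set [G3 = 21+2·23 = 67; Willis about the carrier]
ring teeth: 21 + 2·23 = 67
21(ω_sun−ω_arm) = −67(ω_ring−ω_arm),  ω_arm = 0, ω_sun = 1
ω_ring = 0 − (21/67)(1−0) = -21/67
ω_out/ω_in = -21/67

-21/67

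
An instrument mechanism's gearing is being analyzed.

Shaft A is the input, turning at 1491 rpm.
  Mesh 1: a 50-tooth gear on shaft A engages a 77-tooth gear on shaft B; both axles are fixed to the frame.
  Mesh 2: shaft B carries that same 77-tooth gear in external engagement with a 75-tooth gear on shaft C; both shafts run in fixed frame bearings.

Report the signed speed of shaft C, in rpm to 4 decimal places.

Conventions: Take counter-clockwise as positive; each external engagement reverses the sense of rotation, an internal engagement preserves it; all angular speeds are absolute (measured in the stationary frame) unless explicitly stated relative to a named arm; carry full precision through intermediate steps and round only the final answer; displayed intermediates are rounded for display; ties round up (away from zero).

+994.0000 rpm

class = fixed-axis compound train [2 meshes; 2 ratios multiply, 2 sense flips]
mesh 1 [50T→77T]: ω = 1491.0000×50/77 = 968.1818 rpm, sense flips to −
mesh 2 [77T→75T]: ω = 968.1818×77/75 = 994.0000 rpm, sense flips to +
signed output speed = +994.0000 rpm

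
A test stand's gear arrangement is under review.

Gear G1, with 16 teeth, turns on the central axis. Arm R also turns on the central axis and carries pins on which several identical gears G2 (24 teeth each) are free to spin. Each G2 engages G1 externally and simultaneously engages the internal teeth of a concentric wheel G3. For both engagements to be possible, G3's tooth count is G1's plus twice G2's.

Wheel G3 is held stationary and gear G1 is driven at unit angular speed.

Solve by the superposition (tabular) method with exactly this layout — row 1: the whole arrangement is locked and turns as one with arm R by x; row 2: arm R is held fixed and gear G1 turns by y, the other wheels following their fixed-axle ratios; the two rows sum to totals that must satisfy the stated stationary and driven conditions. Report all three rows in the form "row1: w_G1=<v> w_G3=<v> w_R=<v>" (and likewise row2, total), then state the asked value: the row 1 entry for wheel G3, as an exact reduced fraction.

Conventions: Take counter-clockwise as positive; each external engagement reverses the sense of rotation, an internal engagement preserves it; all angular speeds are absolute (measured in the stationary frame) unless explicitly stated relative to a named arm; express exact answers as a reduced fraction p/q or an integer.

planetary set (16T centre, 24T on arm, 64T internal) — Willis relation
row 1 — lock + rotate with arm: ω_sun = ω_ring = ω_arm = x
superposition row 2 [arm held]: sun y, ring −(16/64)·y, arm 0
boundary: total ω_ring = x − (16/64)·y = 0 and total ω_sun = x + y = 1  ⇒  y = 4/5, x = 1/5
row 2 ring = −(16/64)·4/5 = -1/5
totals (row 1 + row 2): sun 1/5 + 4/5 = 1, ring 1/5 + (-1/5) = 0, arm 1/5 + 0 = 1/5
asked cell (row1, ring) = 1/5

row1: w_G1=1/5 w_G3=1/5 w_R=1/5
row2: w_G1=4/5 w_G3=-1/5 w_R=0
total: w_G1=1 w_G3=0 w_R=1/5
asked value: 1/5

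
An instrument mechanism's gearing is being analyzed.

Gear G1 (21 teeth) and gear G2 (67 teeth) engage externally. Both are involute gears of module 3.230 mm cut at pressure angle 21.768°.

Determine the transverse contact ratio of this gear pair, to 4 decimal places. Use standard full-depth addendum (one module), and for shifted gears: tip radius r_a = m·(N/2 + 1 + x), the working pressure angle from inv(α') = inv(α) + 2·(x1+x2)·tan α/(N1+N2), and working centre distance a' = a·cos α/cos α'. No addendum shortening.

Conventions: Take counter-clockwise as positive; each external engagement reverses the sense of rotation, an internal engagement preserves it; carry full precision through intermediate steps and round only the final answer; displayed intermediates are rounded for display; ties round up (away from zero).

topology: single-mesh involute geometry — m = 3.230, 21T/67T pair
base radii: r_b1 = 31.496626, r_b2 = 100.489236
tip radii: r_a1 = 37.145000, r_a2 = 111.435000
no profile shift: α' = α, a' = a
action lengths: √(r_a1²−r_b1²) = 19.690443, √(r_a2²−r_b2²) = 48.162980
base pitch p_b = π·m·cos α = 9.423769
CR = (19.690443 + 48.162980 − 142.120000·sin 21.76800°)/9.423769 = 1.607460
contact ratio ≈ 1.6075

1.6075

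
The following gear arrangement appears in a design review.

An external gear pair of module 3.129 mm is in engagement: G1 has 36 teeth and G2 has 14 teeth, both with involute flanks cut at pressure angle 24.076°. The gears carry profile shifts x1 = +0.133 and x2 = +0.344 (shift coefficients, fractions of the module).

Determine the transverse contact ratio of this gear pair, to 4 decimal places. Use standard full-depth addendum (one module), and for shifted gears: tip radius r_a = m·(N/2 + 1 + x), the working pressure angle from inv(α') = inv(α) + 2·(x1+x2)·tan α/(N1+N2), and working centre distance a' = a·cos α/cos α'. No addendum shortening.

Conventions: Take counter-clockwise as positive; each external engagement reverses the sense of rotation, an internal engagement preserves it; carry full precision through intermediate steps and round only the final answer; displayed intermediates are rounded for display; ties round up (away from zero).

1.3560

topology: single-mesh involute geometry — m = 3.129, 36T/14T pair
base radii: r_b1 = 51.422275, r_b2 = 19.997552
tip radii: r_a1 = 59.867157, r_a2 = 26.108376
inv(α') = inv(24.076°) + 2·(+0.133+0.344)·tan α/(36+14) = 0.03513885  ⇒  α' = 26.28349°
a' = a·cos α / cos α' = 78.2250·cos 24.076°/cos 26.28349° = 79.655037
action lengths: √(r_a1²−r_b1²) = 30.656583, √(r_a2²−r_b2²) = 16.785268
base pitch p_b = π·m·cos α = 8.974880
CR = (30.656583 + 16.785268 − 79.655037·sin 26.28349°)/8.974880 = 1.355960
contact ratio ≈ 1.3560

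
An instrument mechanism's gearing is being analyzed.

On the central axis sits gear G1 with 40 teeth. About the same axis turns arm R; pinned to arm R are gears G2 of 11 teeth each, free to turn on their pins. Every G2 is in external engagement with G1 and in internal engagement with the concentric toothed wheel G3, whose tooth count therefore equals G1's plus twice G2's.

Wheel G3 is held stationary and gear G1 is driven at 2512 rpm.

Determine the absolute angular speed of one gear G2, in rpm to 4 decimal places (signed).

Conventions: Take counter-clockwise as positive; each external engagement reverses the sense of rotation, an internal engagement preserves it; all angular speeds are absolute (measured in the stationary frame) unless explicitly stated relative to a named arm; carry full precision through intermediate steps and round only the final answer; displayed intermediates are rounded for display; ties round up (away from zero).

-4567.2727 rpm

recognized (axles ride arm R): planetary set, 40/11/62 teeth
normalise by the input: solve with ω_sun = 1, then scale by 2512 rpm
ring teeth: 40 + 2·11 = 62
40(ω_sun−ω_arm) = −62(ω_ring−ω_arm),  ω_ring = 0, ω_sun = 1
40(1−ω_arm) = −62(0−ω_arm)  ⇒  102·ω_arm = 40  ⇒  ω_arm = 20/51
sun–planet mesh: 40·(1−20/51) = −11·(ω_p−ω_arm)  ⇒  ω_p−ω_arm = -1240/561
ω_p = 20/51 − 1240/561 = -20/11
scale: ω_p = -20/11 × 2512 rpm = -4567.2727 rpm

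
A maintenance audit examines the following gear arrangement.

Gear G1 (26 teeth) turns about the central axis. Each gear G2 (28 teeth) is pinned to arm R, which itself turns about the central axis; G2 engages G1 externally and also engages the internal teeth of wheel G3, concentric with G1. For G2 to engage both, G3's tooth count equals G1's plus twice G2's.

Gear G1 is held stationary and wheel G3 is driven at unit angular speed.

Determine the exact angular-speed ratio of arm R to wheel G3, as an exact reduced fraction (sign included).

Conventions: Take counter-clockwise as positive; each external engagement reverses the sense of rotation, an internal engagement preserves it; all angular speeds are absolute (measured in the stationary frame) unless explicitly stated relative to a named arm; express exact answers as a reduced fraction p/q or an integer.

41/54

recognized (axles ride arm R): planetary set, 26/28/82 teeth
ring teeth: 26 + 2·28 = 82
26(ω_sun−ω_arm) = −82(ω_ring−ω_arm),  ω_sun = 0, ω_ring = 1
26(0−ω_arm) = −82(1−ω_arm)  ⇒  108·ω_arm = 82  ⇒  ω_arm = 41/54
ω_out/ω_in = 41/54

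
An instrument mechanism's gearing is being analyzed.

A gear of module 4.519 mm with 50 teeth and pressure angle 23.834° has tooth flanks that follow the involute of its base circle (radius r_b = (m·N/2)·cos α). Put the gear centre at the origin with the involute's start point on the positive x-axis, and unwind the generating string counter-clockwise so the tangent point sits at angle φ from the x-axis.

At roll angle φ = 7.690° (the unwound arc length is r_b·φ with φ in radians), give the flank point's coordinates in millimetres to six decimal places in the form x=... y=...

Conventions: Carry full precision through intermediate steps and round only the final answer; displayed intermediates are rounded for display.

x=104.267091 y=0.083134

single-mesh involute tooth geometry (50T wheel at module 4.519)
pitch radius r_p = m·N/2 = 4.519·50/2 = 112.975000
base radius r_b = r_p·cos α = 112.975000·cos 23.834° = 103.340496
roll angle φ = 7.690° = 0.13421582 rad
x = r_b·(cos φ + φ·sin φ) = 104.267091
y = r_b·(sin φ − φ·cos φ) = 0.083134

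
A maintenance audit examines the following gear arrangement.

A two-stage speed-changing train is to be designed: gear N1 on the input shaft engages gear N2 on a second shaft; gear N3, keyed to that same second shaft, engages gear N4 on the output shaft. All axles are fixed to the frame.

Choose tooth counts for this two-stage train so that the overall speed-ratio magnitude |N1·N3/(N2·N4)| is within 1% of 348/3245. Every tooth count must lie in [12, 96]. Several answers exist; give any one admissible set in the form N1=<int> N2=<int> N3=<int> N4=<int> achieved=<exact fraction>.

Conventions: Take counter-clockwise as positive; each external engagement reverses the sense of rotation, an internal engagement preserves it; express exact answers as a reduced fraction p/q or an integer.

topology: fixed-axis compound train — 2 stages, target 348/3245
target = 348/3245 in lowest terms: an exact hit needs N1·N3 = k·348 and N2·N4 = k·3245 for one integer k, every count in [12, 96]; additionally prefer no 1:1 stage (N1 ≠ N2, N3 ≠ N4)
k = 1: N1·N3 = 348 = 12·29, N2·N4 = 3245 = 55·59
achieved = 12·29/(55·59) = 348/3245; |achieved − target| = 0 ≤ 87/81125 ✓

N1=12 N2=55 N3=29 N4=59 achieved=348/3245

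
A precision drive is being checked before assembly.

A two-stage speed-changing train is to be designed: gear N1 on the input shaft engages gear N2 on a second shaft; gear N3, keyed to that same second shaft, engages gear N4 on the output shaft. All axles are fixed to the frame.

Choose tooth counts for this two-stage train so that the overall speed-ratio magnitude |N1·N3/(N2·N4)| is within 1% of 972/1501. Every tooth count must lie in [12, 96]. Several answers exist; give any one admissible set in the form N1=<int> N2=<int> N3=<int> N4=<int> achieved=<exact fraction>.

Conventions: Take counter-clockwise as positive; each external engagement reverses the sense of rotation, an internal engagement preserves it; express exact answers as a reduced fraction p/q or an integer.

design class (target 972/1501): fixed-axis compound train
target = 972/1501 in lowest terms: an exact hit needs N1·N3 = k·972 and N2·N4 = k·1501 for one integer k, every count in [12, 96]; additionally prefer no 1:1 stage (N1 ≠ N2, N3 ≠ N4)
k = 1: N1·N3 = 972 = 12·81, N2·N4 = 1501 = 19·79
achieved = 12·81/(19·79) = 972/1501; |achieved − target| = 0 ≤ 243/37525 ✓

N1=12 N2=19 N3=81 N4=79 achieved=972/1501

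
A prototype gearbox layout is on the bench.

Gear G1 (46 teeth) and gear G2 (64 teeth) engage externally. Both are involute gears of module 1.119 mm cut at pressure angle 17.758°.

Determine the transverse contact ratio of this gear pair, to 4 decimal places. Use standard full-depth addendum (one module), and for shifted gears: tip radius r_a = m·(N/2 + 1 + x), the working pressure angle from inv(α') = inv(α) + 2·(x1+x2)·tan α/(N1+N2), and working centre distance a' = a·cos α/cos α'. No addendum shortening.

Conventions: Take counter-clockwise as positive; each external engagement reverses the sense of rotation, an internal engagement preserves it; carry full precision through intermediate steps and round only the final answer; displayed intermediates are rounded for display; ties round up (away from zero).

1.9028

recognized (one external pair, fixed centres): single-mesh tooth geometry, m = 1.119, N1 = 46, N2 = 64
base radii: r_b1 = 24.510715, r_b2 = 34.101864
tip radii: r_a1 = 26.856000, r_a2 = 36.927000
no profile shift: α' = α, a' = a
action lengths: √(r_a1²−r_b1²) = 10.975864, √(r_a2²−r_b2²) = 14.165669
base pitch p_b = π·m·cos α = 3.347943
CR = (10.975864 + 14.165669 − 61.545000·sin 17.75800°)/3.347943 = 1.902803
contact ratio ≈ 1.9028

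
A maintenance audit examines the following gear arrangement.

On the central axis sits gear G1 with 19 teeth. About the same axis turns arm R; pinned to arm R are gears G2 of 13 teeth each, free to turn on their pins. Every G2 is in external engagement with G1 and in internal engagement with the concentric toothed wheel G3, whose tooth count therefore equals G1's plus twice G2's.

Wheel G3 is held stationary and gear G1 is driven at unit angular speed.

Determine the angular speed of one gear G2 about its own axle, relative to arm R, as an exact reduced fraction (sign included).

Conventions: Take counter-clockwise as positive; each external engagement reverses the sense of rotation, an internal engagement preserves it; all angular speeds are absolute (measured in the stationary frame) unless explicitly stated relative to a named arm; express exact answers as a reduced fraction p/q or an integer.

-855/832

planetary set (19T centre, 13T on arm, 45T internal) — Willis relation
ring teeth: 19 + 2·13 = 45
19(ω_sun−ω_arm) = −45(ω_ring−ω_arm),  ω_ring = 0, ω_sun = 1
19(1−ω_arm) = −45(0−ω_arm)  ⇒  64·ω_arm = 19  ⇒  ω_arm = 19/64
sun–planet mesh: 19·(1−19/64) = −13·(ω_p−ω_arm)  ⇒  ω_p−ω_arm = -855/832
exact speed ratio = -855/832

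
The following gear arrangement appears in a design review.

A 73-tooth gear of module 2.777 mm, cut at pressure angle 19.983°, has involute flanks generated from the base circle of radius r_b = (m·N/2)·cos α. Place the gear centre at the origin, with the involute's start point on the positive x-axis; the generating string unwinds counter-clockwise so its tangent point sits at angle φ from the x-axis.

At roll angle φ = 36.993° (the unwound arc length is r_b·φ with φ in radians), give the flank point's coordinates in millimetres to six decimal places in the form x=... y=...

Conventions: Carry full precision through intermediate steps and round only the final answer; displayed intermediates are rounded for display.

x=113.091025 y=8.195164

single-mesh involute tooth geometry (73T wheel at module 2.777)
pitch radius r_p = m·N/2 = 2.777·73/2 = 101.360500
base radius r_b = r_p·cos α = 101.360500·cos 19.983° = 95.257996
roll angle φ = 36.993° = 0.64564965 rad
x = r_b·(cos φ + φ·sin φ) = 113.091025
y = r_b·(sin φ − φ·cos φ) = 8.195164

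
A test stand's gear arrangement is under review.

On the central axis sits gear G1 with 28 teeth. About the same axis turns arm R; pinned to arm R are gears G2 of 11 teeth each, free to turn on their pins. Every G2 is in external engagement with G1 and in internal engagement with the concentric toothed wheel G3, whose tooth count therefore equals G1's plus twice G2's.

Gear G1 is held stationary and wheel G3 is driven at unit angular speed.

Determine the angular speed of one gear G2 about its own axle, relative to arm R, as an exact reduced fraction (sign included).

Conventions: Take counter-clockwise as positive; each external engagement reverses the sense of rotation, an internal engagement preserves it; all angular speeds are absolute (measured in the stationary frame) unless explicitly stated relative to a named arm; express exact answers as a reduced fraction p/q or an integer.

recognized (axles ride arm R): planetary set, 28/11/50 teeth
ring teeth: 28 + 2·11 = 50
28(ω_sun−ω_arm) = −50(ω_ring−ω_arm),  ω_sun = 0, ω_ring = 1
28(0−ω_arm) = −50(1−ω_arm)  ⇒  78·ω_arm = 50  ⇒  ω_arm = 25/39
sun–planet mesh: 28·(0−25/39) = −11·(ω_p−ω_arm)  ⇒  ω_p−ω_arm = 700/429
exact speed ratio = 700/429

700/429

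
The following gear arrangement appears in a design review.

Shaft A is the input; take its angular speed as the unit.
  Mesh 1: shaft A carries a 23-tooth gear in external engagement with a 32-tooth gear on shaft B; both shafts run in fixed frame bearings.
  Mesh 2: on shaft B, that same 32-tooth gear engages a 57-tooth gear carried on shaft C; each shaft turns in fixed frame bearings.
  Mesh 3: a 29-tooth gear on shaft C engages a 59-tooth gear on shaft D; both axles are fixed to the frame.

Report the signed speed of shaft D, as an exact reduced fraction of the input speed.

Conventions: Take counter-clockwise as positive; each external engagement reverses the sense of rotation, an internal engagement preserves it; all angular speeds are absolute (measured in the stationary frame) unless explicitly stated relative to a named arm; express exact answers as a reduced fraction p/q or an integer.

-667/3363

3-mesh fixed-axis compound train (all bearings frame-fixed)
mesh 1 [23T→32T]: |ω|/ω_in = 1×23/32 = 23/32, sense flips to −
mesh 2 [32T→57T]: |ω|/ω_in = (23/32)×32/57 = 23/57, sense flips to +
mesh 3 [29T→59T]: |ω|/ω_in = (23/57)×29/59 = 667/3363, sense flips to −
signed output speed (× input speed) = -667/3363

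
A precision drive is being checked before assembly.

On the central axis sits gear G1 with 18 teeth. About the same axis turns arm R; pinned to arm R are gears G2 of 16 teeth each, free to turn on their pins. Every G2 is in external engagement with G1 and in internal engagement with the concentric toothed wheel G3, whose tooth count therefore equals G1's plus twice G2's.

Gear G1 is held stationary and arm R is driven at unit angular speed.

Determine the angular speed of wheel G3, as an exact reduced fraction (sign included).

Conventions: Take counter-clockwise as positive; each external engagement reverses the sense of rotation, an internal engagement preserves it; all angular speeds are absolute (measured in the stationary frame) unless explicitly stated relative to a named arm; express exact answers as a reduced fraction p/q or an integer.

planetary set (18T centre, 16T on arm, 50T internal) — Willis relation
ring teeth: 18 + 2·16 = 50
18(ω_sun−ω_arm) = −50(ω_ring−ω_arm),  ω_sun = 0, ω_arm = 1
ω_ring = 1 − (18/50)(0−1) = 34/25
exact speed ratio = 34/25

34/25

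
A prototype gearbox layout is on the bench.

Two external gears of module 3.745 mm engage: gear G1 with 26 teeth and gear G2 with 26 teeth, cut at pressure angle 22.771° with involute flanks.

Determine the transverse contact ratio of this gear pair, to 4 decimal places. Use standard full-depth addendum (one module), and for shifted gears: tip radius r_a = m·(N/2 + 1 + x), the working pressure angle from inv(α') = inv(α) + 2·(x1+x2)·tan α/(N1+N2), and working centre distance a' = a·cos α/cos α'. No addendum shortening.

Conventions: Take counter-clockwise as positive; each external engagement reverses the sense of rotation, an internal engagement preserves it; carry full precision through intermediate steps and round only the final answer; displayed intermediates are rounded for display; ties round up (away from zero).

1.5199

single-mesh involute tooth geometry (26T engaging 26T at module 3.745)
base radii: r_b1 = 44.890451, r_b2 = 44.890451
tip radii: r_a1 = 52.430000, r_a2 = 52.430000
no profile shift: α' = α, a' = a
action lengths: √(r_a1²−r_b1²) = 27.087863, √(r_a2²−r_b2²) = 27.087863
base pitch p_b = π·m·cos α = 10.848270
CR = (27.087863 + 27.087863 − 97.370000·sin 22.77100°)/10.848270 = 1.519945
contact ratio ≈ 1.5199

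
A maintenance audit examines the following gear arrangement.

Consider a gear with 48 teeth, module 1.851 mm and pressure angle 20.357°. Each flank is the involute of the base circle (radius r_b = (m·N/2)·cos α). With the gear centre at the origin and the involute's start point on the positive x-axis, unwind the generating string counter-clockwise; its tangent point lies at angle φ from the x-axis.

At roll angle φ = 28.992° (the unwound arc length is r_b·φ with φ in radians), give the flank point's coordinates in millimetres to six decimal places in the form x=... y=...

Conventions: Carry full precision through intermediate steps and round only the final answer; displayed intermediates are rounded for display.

class = single-mesh tooth geometry [base-circle involute, m = 1.851, 48T]
pitch radius r_p = m·N/2 = 1.851·48/2 = 44.424000
base radius r_b = r_p·cos α = 44.424000·cos 20.357° = 41.649425
roll angle φ = 28.992° = 0.50600586 rad
x = r_b·(cos φ + φ·sin φ) = 46.644944
y = r_b·(sin φ − φ·cos φ) = 1.753047

x=46.644944 y=1.753047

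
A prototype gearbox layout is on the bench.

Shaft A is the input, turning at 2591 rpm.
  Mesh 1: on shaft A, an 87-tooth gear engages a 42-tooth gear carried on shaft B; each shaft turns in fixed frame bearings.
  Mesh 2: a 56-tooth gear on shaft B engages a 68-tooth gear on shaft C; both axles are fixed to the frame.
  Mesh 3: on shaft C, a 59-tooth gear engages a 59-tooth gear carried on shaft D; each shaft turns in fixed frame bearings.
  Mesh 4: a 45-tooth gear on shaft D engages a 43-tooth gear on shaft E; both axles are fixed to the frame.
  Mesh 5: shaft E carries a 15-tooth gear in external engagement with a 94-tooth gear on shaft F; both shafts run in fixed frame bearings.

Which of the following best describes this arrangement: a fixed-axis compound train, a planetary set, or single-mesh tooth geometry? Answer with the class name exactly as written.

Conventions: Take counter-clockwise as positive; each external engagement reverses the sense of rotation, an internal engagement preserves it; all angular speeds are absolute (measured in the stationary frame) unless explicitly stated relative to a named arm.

5-mesh fixed-axis compound train (all bearings frame-fixed)
classification: fixed-axis compound train

fixed-axis compound train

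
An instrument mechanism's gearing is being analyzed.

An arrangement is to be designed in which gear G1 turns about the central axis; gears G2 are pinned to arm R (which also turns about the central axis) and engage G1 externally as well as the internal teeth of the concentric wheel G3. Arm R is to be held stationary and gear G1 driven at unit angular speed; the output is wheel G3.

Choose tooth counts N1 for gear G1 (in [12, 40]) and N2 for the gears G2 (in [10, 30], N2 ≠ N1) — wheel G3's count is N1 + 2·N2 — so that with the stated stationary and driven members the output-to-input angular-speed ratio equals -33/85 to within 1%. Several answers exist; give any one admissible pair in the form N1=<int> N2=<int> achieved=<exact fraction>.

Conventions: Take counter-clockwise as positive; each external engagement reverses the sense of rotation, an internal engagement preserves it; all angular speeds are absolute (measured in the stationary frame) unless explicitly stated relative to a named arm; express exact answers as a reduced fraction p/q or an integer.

class = planetary set [ratio -33/85 wanted; Willis about the carrier]
Willis with ω_arm = 0: ω_ring/ω_sun = −N1/N3; set equal to -33/85  ⇒  N3/N1 = −1/(-33/85) = 85/33
N3 = N1 + 2·N2  ⇒  N2/N1 = (N3/N1 − 1)/2 = (85/33 − 1)/2 = 26/33
smallest multiple with N1 ≥ 12 and N2 ≥ 10: k = 1  ⇒  N1 = 1·33 = 33, N2 = 1·26 = 26 (N1 ≤ 40, N2 ≤ 30, N2 ≠ N1 ✓), N3 = 33 + 2·26 = 85
check: −N1/N3 with N1 = 33, N3 = 85 gives -33/85; |achieved − target| = 0 ≤ 33/8500 ✓

N1=33 N2=26 achieved=-33/85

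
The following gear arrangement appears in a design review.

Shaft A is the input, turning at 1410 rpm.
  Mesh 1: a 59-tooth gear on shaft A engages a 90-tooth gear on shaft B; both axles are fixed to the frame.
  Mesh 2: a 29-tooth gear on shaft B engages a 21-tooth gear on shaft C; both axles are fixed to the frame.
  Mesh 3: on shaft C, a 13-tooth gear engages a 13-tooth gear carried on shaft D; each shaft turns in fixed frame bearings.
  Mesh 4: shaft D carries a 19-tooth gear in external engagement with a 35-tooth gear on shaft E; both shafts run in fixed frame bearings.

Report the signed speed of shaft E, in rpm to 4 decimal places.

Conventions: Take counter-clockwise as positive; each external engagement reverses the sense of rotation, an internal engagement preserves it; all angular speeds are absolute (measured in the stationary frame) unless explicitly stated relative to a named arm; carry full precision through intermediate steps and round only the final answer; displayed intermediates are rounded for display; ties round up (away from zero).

+692.9356 rpm

class = fixed-axis compound train [4 meshes; 4 ratios multiply, 4 sense flips]
mesh 1 [59T→90T]: ω = 1410.0000×59/90 = 924.3333 rpm, sense flips to −
mesh 2 [29T→21T]: ω = 924.3333×29/21 = 1276.4603 rpm, sense flips to +
mesh 3 [13T→13T]: ω = 1276.4603×13/13 = 1276.4603 rpm, sense flips to −
mesh 4 [19T→35T]: ω = 1276.4603×19/35 = 692.9356 rpm, sense flips to +
signed output speed = +692.9356 rpm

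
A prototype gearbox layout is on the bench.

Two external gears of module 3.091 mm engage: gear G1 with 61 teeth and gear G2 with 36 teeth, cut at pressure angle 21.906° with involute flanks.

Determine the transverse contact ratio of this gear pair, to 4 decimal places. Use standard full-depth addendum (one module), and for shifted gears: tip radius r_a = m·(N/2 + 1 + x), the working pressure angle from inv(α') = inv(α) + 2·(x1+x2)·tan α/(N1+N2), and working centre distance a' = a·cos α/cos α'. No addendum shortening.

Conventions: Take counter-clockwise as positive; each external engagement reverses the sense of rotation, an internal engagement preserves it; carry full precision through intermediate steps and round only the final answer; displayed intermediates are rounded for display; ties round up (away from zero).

1.6481

topology: single-mesh involute geometry — m = 3.091, 61T/36T pair
base radii: r_b1 = 87.468544, r_b2 = 51.620780
tip radii: r_a1 = 97.366500, r_a2 = 58.729000
no profile shift: α' = α, a' = a
action lengths: √(r_a1²−r_b1²) = 42.772528, √(r_a2²−r_b2²) = 28.006973
base pitch p_b = π·m·cos α = 9.009526
CR = (42.772528 + 28.006973 − 149.913500·sin 21.90600°)/9.009526 = 1.648148
contact ratio ≈ 1.6481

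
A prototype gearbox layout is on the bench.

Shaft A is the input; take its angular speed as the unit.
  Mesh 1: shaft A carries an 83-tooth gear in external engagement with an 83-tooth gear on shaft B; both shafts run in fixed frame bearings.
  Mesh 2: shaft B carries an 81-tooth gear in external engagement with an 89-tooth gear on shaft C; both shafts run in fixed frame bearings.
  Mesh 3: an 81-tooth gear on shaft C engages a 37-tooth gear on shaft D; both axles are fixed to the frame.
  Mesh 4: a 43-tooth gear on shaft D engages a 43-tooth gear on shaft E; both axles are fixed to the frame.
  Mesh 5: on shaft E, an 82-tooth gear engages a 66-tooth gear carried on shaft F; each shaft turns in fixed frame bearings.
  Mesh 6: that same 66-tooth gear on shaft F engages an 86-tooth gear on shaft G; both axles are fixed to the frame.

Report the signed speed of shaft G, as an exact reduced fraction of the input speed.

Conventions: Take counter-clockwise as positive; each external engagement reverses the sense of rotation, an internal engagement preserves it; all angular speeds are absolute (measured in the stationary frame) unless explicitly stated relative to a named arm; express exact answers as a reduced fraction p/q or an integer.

269001/141599

6-mesh fixed-axis compound train (all bearings frame-fixed)
mesh 1 [83T→83T]: |ω|/ω_in = 1×83/83 = 1, sense flips to −
mesh 2 [81T→89T]: |ω|/ω_in = 1×81/89 = 81/89, sense flips to +
mesh 3 [81T→37T]: |ω|/ω_in = (81/89)×81/37 = 6561/3293, sense flips to −
mesh 4 [43T→43T]: |ω|/ω_in = (6561/3293)×43/43 = 6561/3293, sense flips to +
mesh 5 [82T→66T]: |ω|/ω_in = (6561/3293)×82/66 = 89667/36223, sense flips to −
mesh 6 [66T→86T]: |ω|/ω_in = (89667/36223)×66/86 = 269001/141599, sense flips to +
signed output speed (× input speed) = 269001/141599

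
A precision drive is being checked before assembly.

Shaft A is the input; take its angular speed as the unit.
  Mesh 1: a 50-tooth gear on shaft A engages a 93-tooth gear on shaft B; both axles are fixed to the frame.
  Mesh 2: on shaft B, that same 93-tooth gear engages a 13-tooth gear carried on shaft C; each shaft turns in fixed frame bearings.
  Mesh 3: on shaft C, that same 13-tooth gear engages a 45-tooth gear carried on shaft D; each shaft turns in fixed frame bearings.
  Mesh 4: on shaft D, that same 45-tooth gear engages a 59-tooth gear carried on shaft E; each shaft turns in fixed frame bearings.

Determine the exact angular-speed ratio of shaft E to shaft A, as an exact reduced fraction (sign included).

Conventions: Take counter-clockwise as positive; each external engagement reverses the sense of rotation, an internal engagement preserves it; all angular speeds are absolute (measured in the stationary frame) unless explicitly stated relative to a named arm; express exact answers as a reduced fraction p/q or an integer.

50/59

class = fixed-axis compound train [4 meshes; 4 ratios multiply, 4 sense flips]
mesh 1 [50T→93T]: running ratio 50/93, sense −
mesh 2 [93T→13T]: running ratio 50/13, sense +
mesh 3 [13T→45T]: running ratio 10/9, sense −
mesh 4 [45T→59T]: running ratio 50/59, sense +
ω_out/ω_in = 50/59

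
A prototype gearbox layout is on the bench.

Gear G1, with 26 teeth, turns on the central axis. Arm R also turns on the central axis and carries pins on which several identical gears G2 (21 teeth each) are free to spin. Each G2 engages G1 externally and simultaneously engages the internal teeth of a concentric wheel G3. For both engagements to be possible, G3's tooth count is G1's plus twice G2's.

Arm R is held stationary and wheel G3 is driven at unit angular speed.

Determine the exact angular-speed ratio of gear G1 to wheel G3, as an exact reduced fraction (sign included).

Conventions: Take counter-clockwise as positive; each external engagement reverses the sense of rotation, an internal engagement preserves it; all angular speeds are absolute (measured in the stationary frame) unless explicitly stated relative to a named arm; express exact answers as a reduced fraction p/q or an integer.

class = planetary set [G3 = 26+2·21 = 68; Willis about the carrier]
ring teeth: 26 + 2·21 = 68
26(ω_sun−ω_arm) = −68(ω_ring−ω_arm),  ω_arm = 0, ω_ring = 1
ω_sun = 0 − (68/26)(1−0) = -34/13
ω_out/ω_in = -34/13

-34/13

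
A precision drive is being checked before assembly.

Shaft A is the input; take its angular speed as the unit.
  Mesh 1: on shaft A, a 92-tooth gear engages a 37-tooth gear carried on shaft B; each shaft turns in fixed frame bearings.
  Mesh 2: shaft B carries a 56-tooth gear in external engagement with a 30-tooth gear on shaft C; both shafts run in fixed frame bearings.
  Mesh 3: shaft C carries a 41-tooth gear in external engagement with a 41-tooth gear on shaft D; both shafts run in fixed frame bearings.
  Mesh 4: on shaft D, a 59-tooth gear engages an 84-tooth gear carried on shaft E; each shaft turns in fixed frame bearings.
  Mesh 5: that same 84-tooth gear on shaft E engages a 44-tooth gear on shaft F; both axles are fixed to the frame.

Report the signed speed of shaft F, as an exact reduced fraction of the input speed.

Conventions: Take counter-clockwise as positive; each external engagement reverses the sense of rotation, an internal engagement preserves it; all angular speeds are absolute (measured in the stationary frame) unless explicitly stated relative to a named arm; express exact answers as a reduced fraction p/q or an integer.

5-mesh fixed-axis compound train (all bearings frame-fixed)
mesh 1 [92T→37T]: |ω|/ω_in = 1×92/37 = 92/37, sense flips to −
mesh 2 [56T→30T]: |ω|/ω_in = (92/37)×56/30 = 2576/555, sense flips to +
mesh 3 [41T→41T]: |ω|/ω_in = (2576/555)×41/41 = 2576/555, sense flips to −
mesh 4 [59T→84T]: |ω|/ω_in = (2576/555)×59/84 = 5428/1665, sense flips to +
mesh 5 [84T→44T]: |ω|/ω_in = (5428/1665)×84/44 = 37996/6105, sense flips to −
signed output speed (× input speed) = -37996/6105

-37996/6105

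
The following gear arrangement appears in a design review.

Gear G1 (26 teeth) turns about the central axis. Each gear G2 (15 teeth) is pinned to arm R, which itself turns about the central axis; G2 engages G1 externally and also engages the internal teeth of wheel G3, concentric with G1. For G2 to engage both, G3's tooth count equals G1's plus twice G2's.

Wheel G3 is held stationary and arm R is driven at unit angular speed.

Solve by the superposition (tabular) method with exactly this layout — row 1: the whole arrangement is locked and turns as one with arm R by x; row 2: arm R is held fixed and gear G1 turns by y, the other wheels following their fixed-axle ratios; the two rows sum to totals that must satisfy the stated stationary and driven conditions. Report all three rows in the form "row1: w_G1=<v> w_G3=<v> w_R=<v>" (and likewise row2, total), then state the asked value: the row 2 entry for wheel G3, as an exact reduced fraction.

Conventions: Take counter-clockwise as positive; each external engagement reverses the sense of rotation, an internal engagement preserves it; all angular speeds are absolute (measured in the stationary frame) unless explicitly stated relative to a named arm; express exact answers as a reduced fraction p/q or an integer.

row1: w_G1=1 w_G3=1 w_R=1
row2: w_G1=28/13 w_G3=-1 w_R=0
total: w_G1=41/13 w_G3=0 w_R=1
asked value: -1

class = planetary set [G3 = 26+2·15 = 56; Willis about the carrier]
row 1: whole set turns with the arm by x
row 2: sun turns y, ring = −(26/56)·y, arm 0
boundary: total ω_ring = x − (26/56)·y = 0 and total ω_arm = x = 1  ⇒  y = 28/13, x = 1
row 2 ring = −(26/56)·28/13 = -1
totals (row 1 + row 2): sun 1 + 28/13 = 41/13, ring 1 + (-1) = 0, arm 1 + 0 = 1
asked cell (row2, ring) = -1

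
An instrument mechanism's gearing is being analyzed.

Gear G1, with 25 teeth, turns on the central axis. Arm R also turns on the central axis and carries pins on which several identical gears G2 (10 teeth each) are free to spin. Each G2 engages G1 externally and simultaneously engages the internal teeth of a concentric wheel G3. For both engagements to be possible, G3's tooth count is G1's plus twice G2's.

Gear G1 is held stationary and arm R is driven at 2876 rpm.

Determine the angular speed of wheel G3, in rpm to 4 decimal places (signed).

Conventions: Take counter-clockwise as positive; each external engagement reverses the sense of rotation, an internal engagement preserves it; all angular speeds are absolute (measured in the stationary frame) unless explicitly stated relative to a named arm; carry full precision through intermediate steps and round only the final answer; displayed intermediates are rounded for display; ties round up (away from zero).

+4473.7778 rpm

recognized (axles ride arm R): planetary set, 25/10/45 teeth
normalise by the input: solve with ω_arm = 1, then scale by 2876 rpm
ring teeth: 25 + 2·10 = 45
25(ω_sun−ω_arm) = −45(ω_ring−ω_arm),  ω_sun = 0, ω_arm = 1
ω_ring = 1 − (25/45)(0−1) = 14/9
scale: ω_ring = 14/9 × 2876 rpm = +4473.7778 rpm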